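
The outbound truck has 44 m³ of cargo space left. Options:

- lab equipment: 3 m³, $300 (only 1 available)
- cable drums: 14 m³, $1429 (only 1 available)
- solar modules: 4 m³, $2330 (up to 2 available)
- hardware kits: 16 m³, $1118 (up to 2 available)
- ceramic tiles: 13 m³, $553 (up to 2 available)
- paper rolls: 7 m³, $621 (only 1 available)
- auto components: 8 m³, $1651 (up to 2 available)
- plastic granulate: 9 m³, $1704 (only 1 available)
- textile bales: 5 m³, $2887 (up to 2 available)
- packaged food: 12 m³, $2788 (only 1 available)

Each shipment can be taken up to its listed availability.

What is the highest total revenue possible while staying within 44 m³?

15440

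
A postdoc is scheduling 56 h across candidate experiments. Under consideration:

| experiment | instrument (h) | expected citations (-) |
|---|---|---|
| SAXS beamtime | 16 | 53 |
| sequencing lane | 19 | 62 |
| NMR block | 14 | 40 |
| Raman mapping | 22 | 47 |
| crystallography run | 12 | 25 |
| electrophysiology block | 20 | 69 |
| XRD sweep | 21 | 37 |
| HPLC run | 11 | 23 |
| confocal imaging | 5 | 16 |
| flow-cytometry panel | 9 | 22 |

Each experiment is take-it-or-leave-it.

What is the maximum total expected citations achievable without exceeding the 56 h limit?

184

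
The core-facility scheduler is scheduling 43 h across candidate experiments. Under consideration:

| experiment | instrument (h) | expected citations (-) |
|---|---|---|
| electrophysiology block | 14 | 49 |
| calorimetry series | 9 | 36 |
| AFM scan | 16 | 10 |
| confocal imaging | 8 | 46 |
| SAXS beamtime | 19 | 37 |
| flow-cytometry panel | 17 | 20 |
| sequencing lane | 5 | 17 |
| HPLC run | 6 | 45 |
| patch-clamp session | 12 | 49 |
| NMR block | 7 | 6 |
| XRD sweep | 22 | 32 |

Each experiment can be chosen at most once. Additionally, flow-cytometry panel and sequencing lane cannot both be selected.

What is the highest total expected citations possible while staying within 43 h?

193

Ranking by ratio (expected citations/h): HPLC run 7.50, confocal imaging 5.75, patch-clamp session 4.08.
Electrophysiology block + calorimetry series + confocal imaging + sequencing lane + HPLC run uses 42 of the 43 h and totals 193.
Calorimetry series + confocal imaging + sequencing lane + HPLC run + patch-clamp session (40 h) also reaches 193 — a tie, but nothing goes higher.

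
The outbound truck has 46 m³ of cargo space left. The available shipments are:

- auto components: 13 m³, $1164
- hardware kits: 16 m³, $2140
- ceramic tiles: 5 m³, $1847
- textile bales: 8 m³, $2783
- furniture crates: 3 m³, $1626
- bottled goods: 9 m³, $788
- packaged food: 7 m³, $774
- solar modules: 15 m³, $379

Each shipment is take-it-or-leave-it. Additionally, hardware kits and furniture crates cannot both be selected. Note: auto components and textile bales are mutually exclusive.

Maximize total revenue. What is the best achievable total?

Taking hardware kits + ceramic tiles + textile bales + bottled goods + packaged food: 45 m³ used, 8332 in revenue.
Nothing else feasible within 46 m³ beats 8332.

8332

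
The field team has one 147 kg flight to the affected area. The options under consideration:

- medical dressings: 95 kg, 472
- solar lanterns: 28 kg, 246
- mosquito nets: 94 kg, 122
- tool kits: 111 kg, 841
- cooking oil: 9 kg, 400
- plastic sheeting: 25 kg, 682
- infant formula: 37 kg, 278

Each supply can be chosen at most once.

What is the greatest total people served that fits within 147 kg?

Ranking by ratio (people served/kg): cooking oil 44.44, plastic sheeting 27.28, solar lanterns 8.79, tool kits 7.58.
A density-first pass picks solar lanterns + cooking oil + plastic sheeting + infant formula — 1606 at 99 kg.
Replace solar lanterns and infant formula with tool kits: the trade gains 317 net, giving 1923 at 145 kg.
Runner-up solar lanterns + cooking oil + plastic sheeting + infant formula tops out at 1606.

1923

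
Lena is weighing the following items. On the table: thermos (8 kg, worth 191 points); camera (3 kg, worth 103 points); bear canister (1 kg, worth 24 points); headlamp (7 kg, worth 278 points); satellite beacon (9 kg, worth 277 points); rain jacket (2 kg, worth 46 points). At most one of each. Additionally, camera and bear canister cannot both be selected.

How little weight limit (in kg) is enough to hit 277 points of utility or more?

Minimise kg subject to total utility ≥ 277.
headlamp reaches 278 using 7 kg.
Any bundle with less than 7 kg falls short of 277.

7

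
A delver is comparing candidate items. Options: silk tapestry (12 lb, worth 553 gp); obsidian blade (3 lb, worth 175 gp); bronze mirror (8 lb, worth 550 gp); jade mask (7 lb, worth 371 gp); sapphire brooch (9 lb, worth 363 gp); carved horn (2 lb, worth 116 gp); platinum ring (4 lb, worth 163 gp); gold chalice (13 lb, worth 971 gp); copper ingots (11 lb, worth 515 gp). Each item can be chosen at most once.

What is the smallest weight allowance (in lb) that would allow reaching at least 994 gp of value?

Look for the lowest-weight combination reaching 994.
Taking carved horn + gold chalice gives 1087 (≥ 994) for 15 lb.
No combination under 15 lb hits 994.

15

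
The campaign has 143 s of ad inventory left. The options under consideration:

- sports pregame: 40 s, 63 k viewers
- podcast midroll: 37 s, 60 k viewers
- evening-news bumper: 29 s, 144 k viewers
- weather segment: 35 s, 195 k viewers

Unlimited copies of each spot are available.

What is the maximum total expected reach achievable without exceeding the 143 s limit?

780

The ratio ordering already packs tightly: 4×weather segment, 140 s, 780.
No other feasible combination exceeds 780.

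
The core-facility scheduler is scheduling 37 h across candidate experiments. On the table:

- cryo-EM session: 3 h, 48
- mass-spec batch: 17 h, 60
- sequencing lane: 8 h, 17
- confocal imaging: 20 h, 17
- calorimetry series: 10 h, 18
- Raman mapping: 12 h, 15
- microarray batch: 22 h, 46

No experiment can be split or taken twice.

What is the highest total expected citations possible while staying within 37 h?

Taking the top-ratio experiments first gives cryo-EM session + mass-spec batch + sequencing lane for 125 (28 h).
Replace sequencing lane with calorimetry series: the trade gains 1 net, giving 126 at 30 h.

126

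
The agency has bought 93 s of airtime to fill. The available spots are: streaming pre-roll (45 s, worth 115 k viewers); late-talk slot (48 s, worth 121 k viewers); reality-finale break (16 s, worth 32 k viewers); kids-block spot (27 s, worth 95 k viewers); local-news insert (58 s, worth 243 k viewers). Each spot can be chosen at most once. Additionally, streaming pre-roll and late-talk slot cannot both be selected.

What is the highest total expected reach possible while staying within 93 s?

Taking kids-block spot + local-news insert: 85 s used, 338 in expected reach.
Runner-up reality-finale break + local-news insert tops out at 275.

338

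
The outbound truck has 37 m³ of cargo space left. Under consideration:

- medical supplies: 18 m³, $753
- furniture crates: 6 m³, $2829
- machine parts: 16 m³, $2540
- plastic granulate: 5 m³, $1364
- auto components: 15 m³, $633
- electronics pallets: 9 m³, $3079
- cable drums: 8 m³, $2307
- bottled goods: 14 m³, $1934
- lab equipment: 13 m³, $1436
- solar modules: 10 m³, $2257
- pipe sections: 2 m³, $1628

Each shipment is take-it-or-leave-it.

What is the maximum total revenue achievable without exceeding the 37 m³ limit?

12100

Taking the top-ratio shipments first gives furniture crates + plastic granulate + electronics pallets + cable drums + pipe sections for 11207 (30 m³).
Dropping plastic granulate frees 5 m³; slotting in solar modules (10 m³) lifts the total to 12100 at 35 m³.
Next best is furniture crates + plastic granulate + electronics pallets + cable drums + pipe sections at 11207 (30 m³) — short by 893.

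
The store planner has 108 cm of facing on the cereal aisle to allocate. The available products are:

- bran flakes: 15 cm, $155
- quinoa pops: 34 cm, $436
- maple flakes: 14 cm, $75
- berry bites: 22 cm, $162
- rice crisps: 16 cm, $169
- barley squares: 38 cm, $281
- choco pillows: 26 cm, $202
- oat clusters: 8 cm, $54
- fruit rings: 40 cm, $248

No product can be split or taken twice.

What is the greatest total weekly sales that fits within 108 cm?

1041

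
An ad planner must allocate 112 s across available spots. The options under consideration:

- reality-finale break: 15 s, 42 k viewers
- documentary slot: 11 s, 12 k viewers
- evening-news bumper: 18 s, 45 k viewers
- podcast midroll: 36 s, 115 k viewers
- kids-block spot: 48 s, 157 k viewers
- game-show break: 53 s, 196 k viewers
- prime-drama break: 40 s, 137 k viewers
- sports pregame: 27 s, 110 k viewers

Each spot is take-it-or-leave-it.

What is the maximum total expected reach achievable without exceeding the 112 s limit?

By expected reach per s: sports pregame 4.07, game-show break 3.70, prime-drama break 3.42 lead.
The ratio heuristic lands on reality-finale break + documentary slot + game-show break + sports pregame (360) but leaves 6 s idle.
Reworking the packing: podcast midroll + kids-block spot + sports pregame uses 111 s and improves the total to 382.
No other feasible combination exceeds 382.

382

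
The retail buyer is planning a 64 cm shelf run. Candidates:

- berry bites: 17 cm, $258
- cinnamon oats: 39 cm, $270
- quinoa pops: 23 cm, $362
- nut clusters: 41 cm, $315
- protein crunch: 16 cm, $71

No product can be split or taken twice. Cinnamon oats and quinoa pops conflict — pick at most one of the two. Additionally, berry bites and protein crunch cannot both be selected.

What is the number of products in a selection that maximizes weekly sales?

2

Best achievable weekly sales is 677.
quinoa pops + nut clusters hits 677 at 64 cm.
All optima have 2 products.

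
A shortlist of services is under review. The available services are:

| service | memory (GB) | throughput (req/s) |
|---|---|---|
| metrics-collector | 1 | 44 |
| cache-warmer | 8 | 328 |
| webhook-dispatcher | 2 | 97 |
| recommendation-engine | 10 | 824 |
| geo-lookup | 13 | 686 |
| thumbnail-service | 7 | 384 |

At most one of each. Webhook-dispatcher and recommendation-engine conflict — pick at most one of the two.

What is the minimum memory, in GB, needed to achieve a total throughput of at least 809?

Look for the lowest-memory combination reaching 809.
recommendation-engine reaches 824 using 10 GB.
No combination under 10 GB hits 809.

10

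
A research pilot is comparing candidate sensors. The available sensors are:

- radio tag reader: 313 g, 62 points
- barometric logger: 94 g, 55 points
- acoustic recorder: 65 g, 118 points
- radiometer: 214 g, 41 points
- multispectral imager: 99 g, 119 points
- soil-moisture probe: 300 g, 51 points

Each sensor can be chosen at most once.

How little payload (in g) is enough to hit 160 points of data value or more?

Look for the lowest-payload combination reaching 160.
barometric logger + acoustic recorder: 173 data value at 159 g.
Any bundle with less than 159 g falls short of 160.

159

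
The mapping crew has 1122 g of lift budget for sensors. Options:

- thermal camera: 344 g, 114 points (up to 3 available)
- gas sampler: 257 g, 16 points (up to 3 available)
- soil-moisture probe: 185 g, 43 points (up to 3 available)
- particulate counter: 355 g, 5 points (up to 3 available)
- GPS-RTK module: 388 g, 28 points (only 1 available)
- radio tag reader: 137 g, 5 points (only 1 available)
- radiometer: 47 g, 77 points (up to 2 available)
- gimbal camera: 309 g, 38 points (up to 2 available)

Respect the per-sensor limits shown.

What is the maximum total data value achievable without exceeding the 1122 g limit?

2×thermal camera + soil-moisture probe + radio tag reader + 2×radiometer uses 1104 of the 1122 g and totals 430.

430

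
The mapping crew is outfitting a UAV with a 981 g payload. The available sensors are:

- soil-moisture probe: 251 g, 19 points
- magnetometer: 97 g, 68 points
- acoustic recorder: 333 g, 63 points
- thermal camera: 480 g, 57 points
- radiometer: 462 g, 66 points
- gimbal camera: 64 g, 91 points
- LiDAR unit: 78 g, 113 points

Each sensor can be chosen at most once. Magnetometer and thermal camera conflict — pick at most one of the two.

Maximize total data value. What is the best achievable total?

357

Filling by ratio: soil-moisture probe + magnetometer + acoustic recorder + gimbal camera + LiDAR unit for 354, with 158 g left unused.
The 333 g tied up in acoustic recorder is better spent on radiometer — total rises to 357 (952 g).
An exhaustive check of the 128 subsets confirms 357.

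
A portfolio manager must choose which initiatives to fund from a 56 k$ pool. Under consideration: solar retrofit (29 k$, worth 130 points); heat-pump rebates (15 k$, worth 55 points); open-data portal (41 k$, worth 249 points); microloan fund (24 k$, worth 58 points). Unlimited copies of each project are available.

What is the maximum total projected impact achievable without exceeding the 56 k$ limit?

Taking heat-pump rebates + open-data portal: 56 k$ used, 304 in projected impact.

304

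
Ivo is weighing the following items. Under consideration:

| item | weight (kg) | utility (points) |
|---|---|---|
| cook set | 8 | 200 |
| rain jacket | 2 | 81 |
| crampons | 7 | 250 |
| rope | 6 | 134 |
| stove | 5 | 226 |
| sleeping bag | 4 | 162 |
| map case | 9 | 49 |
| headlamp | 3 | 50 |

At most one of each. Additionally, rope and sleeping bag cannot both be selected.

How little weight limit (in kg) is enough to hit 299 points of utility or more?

Look for the lowest-weight combination reaching 299.
rain jacket + stove: 307 utility at 7 kg.
No combination under 7 kg hits 299.

7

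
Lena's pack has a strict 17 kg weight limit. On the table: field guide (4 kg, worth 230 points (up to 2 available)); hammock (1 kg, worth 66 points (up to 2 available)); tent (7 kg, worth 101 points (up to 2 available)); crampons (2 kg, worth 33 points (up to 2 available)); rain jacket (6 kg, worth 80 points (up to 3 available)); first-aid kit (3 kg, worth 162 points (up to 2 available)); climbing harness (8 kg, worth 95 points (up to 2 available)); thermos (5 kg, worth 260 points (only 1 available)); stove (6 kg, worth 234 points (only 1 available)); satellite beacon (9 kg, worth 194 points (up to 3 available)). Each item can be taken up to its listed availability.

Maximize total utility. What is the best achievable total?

Greedy by ratio would take 2×field guide + 2×hammock + 2×first-aid kit: 16 kg used, total 916.
Dropping hammock and first-aid kit frees 4 kg; slotting in thermos (5 kg) lifts the total to 948 at 17 kg.
Every other selection either busts 17 kg or exceeds an availability limit or fails to beat 948.

948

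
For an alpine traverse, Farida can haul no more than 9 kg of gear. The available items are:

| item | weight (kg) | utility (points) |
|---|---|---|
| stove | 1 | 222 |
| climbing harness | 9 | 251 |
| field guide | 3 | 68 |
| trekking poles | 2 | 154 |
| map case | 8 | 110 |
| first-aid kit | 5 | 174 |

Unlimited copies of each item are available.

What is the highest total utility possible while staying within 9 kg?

The ratio ordering already packs tightly: 9×stove, 9 kg, 1998.
Every other selection either busts 9 kg or fails to beat 1998.

1998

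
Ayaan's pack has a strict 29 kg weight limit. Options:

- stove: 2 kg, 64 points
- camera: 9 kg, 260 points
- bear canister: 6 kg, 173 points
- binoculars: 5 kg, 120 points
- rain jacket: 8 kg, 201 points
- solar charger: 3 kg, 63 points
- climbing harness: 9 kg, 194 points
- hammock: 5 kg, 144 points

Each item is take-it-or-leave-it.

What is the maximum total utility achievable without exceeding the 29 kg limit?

789

Taking the top-ratio items first gives stove + camera + bear canister + binoculars + hammock for 761 (27 kg).
Replace bear canister with rain jacket: the trade gains 28 net, giving 789 at 29 kg.
No other feasible combination exceeds 789.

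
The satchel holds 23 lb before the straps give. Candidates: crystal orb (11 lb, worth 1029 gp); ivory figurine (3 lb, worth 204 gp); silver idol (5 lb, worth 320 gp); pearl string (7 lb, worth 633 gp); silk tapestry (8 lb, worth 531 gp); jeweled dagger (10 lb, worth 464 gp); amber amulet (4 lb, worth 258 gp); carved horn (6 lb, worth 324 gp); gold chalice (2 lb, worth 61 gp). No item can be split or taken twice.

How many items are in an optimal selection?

Optimal total is 1982.
For example crystal orb + silver idol + pearl string achieves it, using 23 lb.
Any selection reaching 1982 contains exactly 3 items.

3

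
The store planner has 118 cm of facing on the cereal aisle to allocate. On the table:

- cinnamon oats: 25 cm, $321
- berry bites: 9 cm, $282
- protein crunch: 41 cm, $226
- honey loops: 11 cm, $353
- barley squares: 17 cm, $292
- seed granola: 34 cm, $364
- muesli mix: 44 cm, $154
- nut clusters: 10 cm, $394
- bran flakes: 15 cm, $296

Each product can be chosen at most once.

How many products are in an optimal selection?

6

Best achievable weekly sales is 2020.
cinnamon oats + honey loops + barley squares + seed granola + nut clusters + bran flakes hits 2020 at 112 cm.
All optima have 6 products.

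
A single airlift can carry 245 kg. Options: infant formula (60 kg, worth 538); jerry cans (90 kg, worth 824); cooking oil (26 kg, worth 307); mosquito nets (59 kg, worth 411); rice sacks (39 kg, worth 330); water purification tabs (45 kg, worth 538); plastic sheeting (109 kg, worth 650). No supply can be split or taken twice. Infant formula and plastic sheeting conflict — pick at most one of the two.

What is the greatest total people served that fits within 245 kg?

A density-first pass picks infant formula + jerry cans + cooking oil + water purification tabs — 2207 at 221 kg.
Replace cooking oil with rice sacks: the trade gains 23 net, giving 2230 at 234 kg.
Runner-up infant formula + jerry cans + cooking oil + water purification tabs tops out at 2207.

2230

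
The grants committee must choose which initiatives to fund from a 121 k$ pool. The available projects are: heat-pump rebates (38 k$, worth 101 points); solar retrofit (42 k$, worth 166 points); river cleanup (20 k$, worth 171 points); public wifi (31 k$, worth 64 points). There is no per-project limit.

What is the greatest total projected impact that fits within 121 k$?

Density check — river cleanup 8.55, solar retrofit 3.95, heat-pump rebates 2.66 are the best per k$.
The ratio ordering already packs tightly: 6×river cleanup, 120 k$, 1026.
That's the maximum — no swap from here does better than 1026.

1026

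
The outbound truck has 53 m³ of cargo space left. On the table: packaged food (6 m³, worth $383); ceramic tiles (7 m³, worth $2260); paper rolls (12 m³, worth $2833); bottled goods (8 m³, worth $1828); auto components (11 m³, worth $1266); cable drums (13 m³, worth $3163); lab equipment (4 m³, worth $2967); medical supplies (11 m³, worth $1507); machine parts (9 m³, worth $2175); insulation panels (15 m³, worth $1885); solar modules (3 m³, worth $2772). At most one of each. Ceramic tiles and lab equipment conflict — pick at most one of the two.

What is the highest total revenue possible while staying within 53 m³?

15738

By revenue per m³: solar modules 924.00, lab equipment 741.75, ceramic tiles 322.86, cable drums 243.31 lead.
Best packing: paper rolls + bottled goods + cable drums + lab equipment + machine parts + solar modules — 49 m³, 15738 total.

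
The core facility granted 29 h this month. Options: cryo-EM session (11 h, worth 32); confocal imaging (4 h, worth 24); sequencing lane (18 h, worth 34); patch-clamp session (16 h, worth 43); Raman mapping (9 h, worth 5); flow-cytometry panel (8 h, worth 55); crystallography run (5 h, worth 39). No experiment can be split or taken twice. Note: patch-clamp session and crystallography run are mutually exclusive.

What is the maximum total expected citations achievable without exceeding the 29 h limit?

150

Density check — crystallography run 7.80, flow-cytometry panel 6.88, confocal imaging 6.00, cryo-EM session 2.91 are the best per h.
Taking cryo-EM session + confocal imaging + flow-cytometry panel + crystallography run: 28 h used, 150 in expected citations.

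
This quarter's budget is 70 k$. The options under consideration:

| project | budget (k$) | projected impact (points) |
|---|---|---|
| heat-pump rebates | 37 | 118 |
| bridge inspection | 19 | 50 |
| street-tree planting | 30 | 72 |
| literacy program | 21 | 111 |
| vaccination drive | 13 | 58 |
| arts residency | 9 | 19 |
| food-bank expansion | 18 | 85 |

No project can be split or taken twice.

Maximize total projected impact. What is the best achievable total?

273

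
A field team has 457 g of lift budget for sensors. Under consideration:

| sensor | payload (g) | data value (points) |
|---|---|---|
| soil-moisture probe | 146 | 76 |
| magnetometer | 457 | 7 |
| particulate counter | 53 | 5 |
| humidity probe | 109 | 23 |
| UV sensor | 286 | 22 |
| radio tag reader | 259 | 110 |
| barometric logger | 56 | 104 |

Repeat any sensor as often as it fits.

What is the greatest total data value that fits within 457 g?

Taking 8×barometric logger: 448 g used, 832 in data value.
No other feasible combination exceeds 832.

832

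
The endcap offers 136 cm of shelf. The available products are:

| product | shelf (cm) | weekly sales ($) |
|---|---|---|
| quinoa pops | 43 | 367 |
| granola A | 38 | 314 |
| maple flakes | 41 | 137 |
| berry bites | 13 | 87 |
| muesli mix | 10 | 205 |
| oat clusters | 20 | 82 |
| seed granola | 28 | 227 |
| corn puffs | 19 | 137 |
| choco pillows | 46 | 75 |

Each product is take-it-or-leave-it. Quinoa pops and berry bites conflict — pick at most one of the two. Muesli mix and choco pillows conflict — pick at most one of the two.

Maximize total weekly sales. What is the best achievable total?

1113

By weekly sales per cm: muesli mix 20.50, quinoa pops 8.53, granola A 8.26 lead.
Taking quinoa pops + granola A + muesli mix + seed granola: 119 cm used, 1113 in weekly sales.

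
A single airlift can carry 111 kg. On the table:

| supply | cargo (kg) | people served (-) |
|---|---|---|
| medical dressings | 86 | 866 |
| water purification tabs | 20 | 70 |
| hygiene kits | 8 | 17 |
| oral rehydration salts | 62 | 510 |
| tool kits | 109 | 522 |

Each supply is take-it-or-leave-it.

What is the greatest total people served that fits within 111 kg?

Medical dressings + water purification tabs uses 106 of the 111 kg and totals 936.

936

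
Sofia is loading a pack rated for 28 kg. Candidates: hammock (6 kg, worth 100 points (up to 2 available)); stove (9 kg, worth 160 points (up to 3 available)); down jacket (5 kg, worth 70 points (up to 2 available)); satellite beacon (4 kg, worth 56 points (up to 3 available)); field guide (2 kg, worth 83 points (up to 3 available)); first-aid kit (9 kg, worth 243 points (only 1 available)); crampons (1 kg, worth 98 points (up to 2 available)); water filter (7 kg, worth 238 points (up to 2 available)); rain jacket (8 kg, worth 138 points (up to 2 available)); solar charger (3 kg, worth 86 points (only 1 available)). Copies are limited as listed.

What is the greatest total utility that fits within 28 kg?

1021

By utility per kg: crampons 98.00, field guide 41.50, water filter 34.00 lead.
Filling by ratio: 3×field guide + 2×crampons + 2×water filter + solar charger for 1007, with 3 kg left unused.
Dropping solar charger frees 3 kg; slotting in hammock (6 kg) lifts the total to 1021 at 28 kg.
Every other selection either busts 28 kg or exceeds an availability limit or fails to beat 1021.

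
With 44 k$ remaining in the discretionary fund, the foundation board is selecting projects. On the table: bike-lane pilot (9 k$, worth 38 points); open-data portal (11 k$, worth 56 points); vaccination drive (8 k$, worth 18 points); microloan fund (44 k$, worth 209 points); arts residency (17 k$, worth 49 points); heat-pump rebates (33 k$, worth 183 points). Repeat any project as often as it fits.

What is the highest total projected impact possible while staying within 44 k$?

239

Ranking by ratio (projected impact/k$): heat-pump rebates 5.55, open-data portal 5.09, microloan fund 4.75, bike-lane pilot 4.22.
The ratio ordering already packs tightly: open-data portal + heat-pump rebates, 44 k$, 239.
No other feasible combination exceeds 239.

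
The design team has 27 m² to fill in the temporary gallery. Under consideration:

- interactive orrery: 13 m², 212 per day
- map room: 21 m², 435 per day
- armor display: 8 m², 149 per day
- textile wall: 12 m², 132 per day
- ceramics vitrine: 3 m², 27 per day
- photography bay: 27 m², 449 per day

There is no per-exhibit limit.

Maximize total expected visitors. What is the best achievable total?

The ratio ordering already packs tightly: map room + 2×ceramics vitrine, 27 m², 489.
Nothing else within 27 m² beats 489.

489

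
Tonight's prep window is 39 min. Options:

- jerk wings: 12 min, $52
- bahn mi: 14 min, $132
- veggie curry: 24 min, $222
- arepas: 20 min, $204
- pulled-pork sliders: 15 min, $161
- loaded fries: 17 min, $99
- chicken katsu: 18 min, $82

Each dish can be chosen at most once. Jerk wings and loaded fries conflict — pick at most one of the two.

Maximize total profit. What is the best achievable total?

By profit per min: pulled-pork sliders 10.73, arepas 10.20, bahn mi 9.43, veggie curry 9.25 lead.
Taking the top-ratio dishes first gives arepas + pulled-pork sliders for 365 (35 min).
The 20 min tied up in arepas is better spent on veggie curry — total rises to 383 (39 min).
The closest alternative, arepas + pulled-pork sliders, reaches only 365.

383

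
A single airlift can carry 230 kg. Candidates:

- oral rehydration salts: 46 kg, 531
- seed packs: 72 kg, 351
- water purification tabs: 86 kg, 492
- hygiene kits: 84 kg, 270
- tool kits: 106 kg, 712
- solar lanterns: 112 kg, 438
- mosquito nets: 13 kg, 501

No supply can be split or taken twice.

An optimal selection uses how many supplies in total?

Best achievable people served is 1875.
For example oral rehydration salts + seed packs + water purification tabs + mosquito nets achieves it, using 217 kg.
Every optimal selection uses 4 supplies.

4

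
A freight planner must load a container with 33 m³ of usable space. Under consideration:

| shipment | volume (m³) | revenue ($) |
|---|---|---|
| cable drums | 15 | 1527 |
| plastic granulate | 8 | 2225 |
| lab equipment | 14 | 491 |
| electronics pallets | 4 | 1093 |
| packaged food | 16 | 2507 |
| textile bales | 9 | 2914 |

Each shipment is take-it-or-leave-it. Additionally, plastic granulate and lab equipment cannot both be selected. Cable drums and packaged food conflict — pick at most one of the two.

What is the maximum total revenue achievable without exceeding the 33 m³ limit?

7646

Density check — textile bales 323.78, plastic granulate 278.12, electronics pallets 273.25, packaged food 156.69 are the best per m³.
Filling by ratio: plastic granulate + electronics pallets + textile bales for 6232, with 12 m³ left unused.
Replace electronics pallets with packaged food: the trade gains 1414 net, giving 7646 at 33 m³.
No other feasible combination exceeds 7646.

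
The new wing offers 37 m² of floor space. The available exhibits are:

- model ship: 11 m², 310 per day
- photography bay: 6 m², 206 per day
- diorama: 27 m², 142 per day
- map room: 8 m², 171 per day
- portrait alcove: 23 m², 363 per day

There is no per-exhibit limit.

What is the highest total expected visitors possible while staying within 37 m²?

6×photography bay uses 36 of the 37 m² and totals 1236.
Every other selection either busts 37 m² or fails to beat 1236.

1236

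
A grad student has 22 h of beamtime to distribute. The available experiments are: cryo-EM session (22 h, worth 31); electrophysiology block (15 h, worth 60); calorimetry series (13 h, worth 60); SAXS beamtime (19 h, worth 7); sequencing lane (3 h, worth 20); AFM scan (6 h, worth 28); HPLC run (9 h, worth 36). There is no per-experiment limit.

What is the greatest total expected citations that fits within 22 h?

140

By expected citations per h: sequencing lane 6.67, AFM scan 4.67, calorimetry series 4.62 lead.
The ratio ordering already packs tightly: 7×sequencing lane, 21 h, 140.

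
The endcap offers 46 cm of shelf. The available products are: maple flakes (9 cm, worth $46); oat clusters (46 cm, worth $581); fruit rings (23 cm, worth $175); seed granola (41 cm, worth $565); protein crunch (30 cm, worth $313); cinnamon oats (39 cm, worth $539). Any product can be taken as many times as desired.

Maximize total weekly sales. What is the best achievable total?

Ranking by ratio (weekly sales/cm): cinnamon oats 13.82, seed granola 13.78, oat clusters 12.63, protein crunch 10.43.
Filling by ratio: cinnamon oats for 539, with 7 cm left unused.
Dropping cinnamon oats frees 39 cm; slotting in oat clusters (46 cm) lifts the total to 581 at 46 cm.

581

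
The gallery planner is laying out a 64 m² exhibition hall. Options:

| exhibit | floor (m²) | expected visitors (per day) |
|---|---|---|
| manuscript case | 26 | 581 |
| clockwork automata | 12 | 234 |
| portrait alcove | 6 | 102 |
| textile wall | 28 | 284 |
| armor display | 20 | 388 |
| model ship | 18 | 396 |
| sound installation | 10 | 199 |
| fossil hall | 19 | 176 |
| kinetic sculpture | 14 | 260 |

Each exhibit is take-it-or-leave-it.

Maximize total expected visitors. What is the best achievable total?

Taking the top-ratio exhibits first gives manuscript case + portrait alcove + model ship + sound installation for 1278 (60 m²).
Replace portrait alcove and sound installation with armor display: the trade gains 87 net, giving 1365 at 64 m².
Nothing else within 64 m² beats 1365.

1365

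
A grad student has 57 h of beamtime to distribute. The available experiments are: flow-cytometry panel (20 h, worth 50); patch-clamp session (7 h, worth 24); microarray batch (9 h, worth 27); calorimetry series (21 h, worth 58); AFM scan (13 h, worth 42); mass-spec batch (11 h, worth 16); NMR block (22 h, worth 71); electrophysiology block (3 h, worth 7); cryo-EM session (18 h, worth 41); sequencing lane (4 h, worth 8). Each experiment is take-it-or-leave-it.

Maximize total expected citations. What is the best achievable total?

172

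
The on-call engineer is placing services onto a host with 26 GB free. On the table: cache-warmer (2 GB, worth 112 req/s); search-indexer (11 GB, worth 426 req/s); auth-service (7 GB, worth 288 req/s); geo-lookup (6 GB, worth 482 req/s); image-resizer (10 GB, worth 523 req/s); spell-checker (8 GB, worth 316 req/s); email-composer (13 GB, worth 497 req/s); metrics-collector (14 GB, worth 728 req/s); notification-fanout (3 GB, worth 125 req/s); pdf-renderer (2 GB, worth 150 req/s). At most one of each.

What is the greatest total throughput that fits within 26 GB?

1485

Taking the top-ratio services first gives cache-warmer + geo-lookup + image-resizer + notification-fanout + pdf-renderer for 1392 (23 GB).
Replace cache-warmer and image-resizer with metrics-collector: the trade gains 93 net, giving 1485 at 25 GB.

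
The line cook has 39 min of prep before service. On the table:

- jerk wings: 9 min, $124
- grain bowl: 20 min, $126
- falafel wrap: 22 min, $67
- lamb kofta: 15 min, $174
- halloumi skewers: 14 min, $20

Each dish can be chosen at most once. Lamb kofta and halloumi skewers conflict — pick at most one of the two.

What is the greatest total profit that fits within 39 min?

300

By profit per min: jerk wings 13.78, lamb kofta 11.60, grain bowl 6.30 lead.
Grain bowl + lamb kofta uses 35 of the 39 min and totals 300.
The spare 4 min is too small for any remaining dish, and no feasible exchange beats 300.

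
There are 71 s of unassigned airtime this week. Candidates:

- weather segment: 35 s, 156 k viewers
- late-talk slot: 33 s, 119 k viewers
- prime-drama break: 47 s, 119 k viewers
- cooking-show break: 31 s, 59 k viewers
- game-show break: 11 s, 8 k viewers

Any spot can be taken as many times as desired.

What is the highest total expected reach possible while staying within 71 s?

The ratio ordering already packs tightly: 2×weather segment, 70 s, 312.
That's the maximum — no swap from here does better than 312.

312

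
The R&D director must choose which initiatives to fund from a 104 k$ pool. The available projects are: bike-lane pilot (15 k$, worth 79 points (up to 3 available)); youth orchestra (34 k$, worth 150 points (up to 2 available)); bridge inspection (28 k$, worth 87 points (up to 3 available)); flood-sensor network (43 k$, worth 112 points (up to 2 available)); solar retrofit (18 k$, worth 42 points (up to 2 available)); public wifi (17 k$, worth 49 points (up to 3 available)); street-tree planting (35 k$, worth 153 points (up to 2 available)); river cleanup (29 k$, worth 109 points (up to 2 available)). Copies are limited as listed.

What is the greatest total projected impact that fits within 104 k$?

Filling by ratio: 3×bike-lane pilot + youth orchestra + public wifi for 436, with 8 k$ left unused.
The 66 k$ tied up in bike-lane pilot and youth orchestra and public wifi is better spent on 2×street-tree planting — total rises to 464 (100 k$).
Nothing else within 104 k$ beats 464.

464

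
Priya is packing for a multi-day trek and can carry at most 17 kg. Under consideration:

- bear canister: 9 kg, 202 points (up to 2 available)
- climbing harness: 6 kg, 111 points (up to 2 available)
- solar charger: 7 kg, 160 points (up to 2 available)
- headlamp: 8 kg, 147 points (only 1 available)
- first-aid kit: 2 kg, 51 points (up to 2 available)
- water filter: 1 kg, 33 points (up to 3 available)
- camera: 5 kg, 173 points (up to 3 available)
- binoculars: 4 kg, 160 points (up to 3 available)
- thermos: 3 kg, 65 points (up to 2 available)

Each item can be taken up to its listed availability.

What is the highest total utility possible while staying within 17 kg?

653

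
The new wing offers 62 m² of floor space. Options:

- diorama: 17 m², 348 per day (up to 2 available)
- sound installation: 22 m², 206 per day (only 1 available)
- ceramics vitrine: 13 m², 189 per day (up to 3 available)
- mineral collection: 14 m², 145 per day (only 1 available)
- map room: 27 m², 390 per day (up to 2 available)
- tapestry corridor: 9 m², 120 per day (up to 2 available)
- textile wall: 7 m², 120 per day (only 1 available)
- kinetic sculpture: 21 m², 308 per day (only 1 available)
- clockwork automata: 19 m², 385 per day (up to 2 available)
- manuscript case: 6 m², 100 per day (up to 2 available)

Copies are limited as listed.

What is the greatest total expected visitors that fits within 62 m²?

1238

Greedy by ratio would take 2×diorama + textile wall + clockwork automata: 60 m² used, total 1201.
Replace diorama with clockwork automata: the trade gains 37 net, giving 1238 at 62 m².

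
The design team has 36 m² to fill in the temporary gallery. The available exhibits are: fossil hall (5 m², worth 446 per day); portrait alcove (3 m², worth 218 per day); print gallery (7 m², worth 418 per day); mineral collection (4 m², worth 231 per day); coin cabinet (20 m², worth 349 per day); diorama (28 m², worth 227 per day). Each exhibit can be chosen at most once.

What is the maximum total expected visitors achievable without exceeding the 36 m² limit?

1444

Taking the top-ratio exhibits first gives fossil hall + portrait alcove + print gallery + mineral collection for 1313 (19 m²).
Replace portrait alcove with coin cabinet: the trade gains 131 net, giving 1444 at 36 m².
No other feasible combination exceeds 1444.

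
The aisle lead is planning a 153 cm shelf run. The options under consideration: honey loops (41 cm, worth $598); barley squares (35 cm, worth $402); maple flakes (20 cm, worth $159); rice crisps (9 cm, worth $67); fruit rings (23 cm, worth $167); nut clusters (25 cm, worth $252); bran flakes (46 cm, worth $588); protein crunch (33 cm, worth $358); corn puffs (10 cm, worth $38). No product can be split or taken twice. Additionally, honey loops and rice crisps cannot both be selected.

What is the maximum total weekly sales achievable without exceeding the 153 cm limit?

1840

Density check — honey loops 14.59, bran flakes 12.78, barley squares 11.49 are the best per cm.
Taking honey loops + barley squares + nut clusters + bran flakes: 147 cm used, 1840 in weekly sales.
Runner-up honey loops + nut clusters + bran flakes + protein crunch tops out at 1796.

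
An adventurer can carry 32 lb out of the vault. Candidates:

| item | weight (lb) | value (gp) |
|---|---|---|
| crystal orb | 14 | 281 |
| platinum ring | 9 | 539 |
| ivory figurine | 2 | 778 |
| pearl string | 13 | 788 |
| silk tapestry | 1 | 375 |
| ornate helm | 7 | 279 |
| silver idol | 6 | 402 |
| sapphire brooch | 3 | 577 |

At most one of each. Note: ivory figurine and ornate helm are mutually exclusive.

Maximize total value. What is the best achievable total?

Taking platinum ring + ivory figurine + pearl string + silk tapestry + sapphire brooch: 28 lb used, 3057 in value.

3057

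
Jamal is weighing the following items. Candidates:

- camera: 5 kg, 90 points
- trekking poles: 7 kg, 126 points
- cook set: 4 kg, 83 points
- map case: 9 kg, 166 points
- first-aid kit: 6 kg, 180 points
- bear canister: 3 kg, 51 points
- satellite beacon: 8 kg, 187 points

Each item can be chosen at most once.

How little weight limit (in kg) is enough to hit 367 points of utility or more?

14

Minimise kg subject to total utility ≥ 367.
Taking first-aid kit + satellite beacon gives 367 (≥ 367) for 14 kg.
No combination under 14 kg hits 367.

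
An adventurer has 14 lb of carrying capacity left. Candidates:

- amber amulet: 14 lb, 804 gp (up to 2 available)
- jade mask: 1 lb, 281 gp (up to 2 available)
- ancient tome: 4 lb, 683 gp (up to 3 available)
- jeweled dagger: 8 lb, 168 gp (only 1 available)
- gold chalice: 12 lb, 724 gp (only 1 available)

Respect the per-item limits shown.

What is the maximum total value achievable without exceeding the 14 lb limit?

Density check — jade mask 281.00, ancient tome 170.75, gold chalice 60.33, amber amulet 57.43 are the best per lb.
The ratio ordering already packs tightly: 2×jade mask + 3×ancient tome, 14 lb, 2611.
Every other selection either busts 14 lb or exceeds an availability limit or fails to beat 2611.

2611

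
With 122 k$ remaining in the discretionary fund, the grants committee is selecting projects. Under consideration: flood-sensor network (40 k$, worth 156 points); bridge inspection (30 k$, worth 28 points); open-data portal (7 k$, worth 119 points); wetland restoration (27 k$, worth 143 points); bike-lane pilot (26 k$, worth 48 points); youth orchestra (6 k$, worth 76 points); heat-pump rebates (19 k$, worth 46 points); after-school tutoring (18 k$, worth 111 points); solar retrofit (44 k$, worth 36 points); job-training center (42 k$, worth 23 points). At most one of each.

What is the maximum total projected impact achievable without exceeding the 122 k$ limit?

651

Best packing: flood-sensor network + open-data portal + wetland restoration + youth orchestra + heat-pump rebates + after-school tutoring — 117 k$, 651 total.
The closest alternative, flood-sensor network + open-data portal + wetland restoration + youth orchestra + after-school tutoring, reaches only 605.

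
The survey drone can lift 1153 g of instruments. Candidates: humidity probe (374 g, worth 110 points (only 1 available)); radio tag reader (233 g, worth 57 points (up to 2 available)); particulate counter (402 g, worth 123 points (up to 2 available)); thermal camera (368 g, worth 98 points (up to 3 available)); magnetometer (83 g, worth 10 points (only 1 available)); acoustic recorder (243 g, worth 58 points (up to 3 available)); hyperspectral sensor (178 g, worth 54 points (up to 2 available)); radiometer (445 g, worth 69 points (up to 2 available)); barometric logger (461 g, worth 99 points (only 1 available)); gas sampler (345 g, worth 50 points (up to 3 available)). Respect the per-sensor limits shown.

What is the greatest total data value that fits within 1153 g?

341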